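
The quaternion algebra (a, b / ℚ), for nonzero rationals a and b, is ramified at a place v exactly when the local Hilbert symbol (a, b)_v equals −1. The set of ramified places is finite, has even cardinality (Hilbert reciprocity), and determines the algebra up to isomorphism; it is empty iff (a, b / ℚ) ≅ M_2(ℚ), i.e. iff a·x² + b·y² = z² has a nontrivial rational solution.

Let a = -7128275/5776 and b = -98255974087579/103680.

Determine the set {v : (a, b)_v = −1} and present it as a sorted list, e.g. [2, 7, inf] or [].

[7, inf]

Mod squares: a ≡ -11, b ≡ -8855. Check v ∈ {∞, 2, 3, 5, 7, 11, 19, 23}.
v=7: a=7^2·(≡6), b=7^5·(≡1) mod 7; (6|7)=-1, (1|7)=+1; (−1)^{2·5·3}·(-1)^5·(+1)^2 = -1.
v=19: a=19^-2·(≡15), b=19^2·(≡13) mod 19; (15|19)=-1, (13|19)=-1; (−1)^{-2·2·9}·(-1)^2·(-1)^-2 = +1.
v=2: v_2(a)=-4, v_2(b)=-8; units ≡ 5, 1 (mod 8); ε·ε+αω+βω = 0·0+-4·0+-8·1 ≡ 0  ⇒  (a,b)_2 = +1.
v=∞: -11 < 0 and -8855 < 0  ⇒  (a,b)_∞ = -1.
v=3: a=3^0·(≡1), b=3^-4·(≡1) mod 3; (1|3)=+1, (1|3)=+1; (−1)^{0·-4·1}·(+1)^-4·(+1)^0 = +1.
v=11: a=11^1·(≡7), b=11^3·(≡4) mod 11; (7|11)=-1, (4|11)=+1; (−1)^{1·3·5}·(-1)^3·(+1)^1 = +1.
v=23: a=23^2·(≡1), b=23^3·(≡3) mod 23; (1|23)=+1, (3|23)=+1; (−1)^{2·3·11}·(+1)^3·(+1)^2 = +1.
v=5: a=5^2·(≡4), b=5^-1·(≡1) mod 5; (4|5)=+1, (1|5)=+1; (−1)^{2·-1·2}·(+1)^-1·(+1)^2 = +1.
(-11, -8855 / ℚ) ramifies at {7, ∞}: a division algebra.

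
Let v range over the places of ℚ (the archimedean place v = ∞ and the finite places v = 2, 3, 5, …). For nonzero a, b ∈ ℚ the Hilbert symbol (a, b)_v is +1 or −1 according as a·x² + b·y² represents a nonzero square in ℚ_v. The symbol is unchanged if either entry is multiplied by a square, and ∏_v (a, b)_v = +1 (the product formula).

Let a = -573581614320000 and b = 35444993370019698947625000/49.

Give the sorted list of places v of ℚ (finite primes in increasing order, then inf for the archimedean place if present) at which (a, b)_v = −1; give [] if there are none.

Mod squares: a ≡ -13702, b ≡ 1178. Check v ∈ {∞, 2, 3, 5, 7, 11, 13, 17, 19, 31}.
v=2: v_2(a)=7, v_2(b)=3; units ≡ 5, 5 (mod 8); ε·ε+αω+βω = 0·0+7·1+3·1 ≡ 0  ⇒  (a,b)_2 = +1.
v=19: a=19^0·(≡17), b=19^1·(≡11) mod 19; (17|19)=+1, (11|19)=+1; (−1)^{0·1·9}·(+1)^1·(+1)^0 = +1.
v=∞: -13702 < 0 and 1178 > 0  ⇒  (a,b)_∞ = +1.
v=7: a=7^0·(≡1), b=7^-2·(≡4) mod 7; (1|7)=+1, (4|7)=+1; (−1)^{0·-2·3}·(+1)^-2·(+1)^0 = +1.
v=13: a=13^1·(≡3), b=13^2·(≡5) mod 13; (3|13)=+1, (5|13)=-1; (−1)^{1·2·6}·(+1)^2·(-1)^1 = -1.
v=17: a=17^1·(≡12), b=17^2·(≡11) mod 17; (12|17)=-1, (11|17)=-1; (−1)^{1·2·8}·(-1)^2·(-1)^1 = -1.
v=5: a=5^4·(≡3), b=5^6·(≡2) mod 5; (3|5)=-1, (2|5)=-1; (−1)^{4·6·2}·(-1)^6·(-1)^4 = +1.
v=11: a=11^2·(≡4), b=11^4·(≡5) mod 11; (4|11)=+1, (5|11)=+1; (−1)^{2·4·5}·(+1)^4·(+1)^2 = +1.
v=3: a=3^2·(≡2), b=3^6·(≡2) mod 3; (2|3)=-1, (2|3)=-1; (−1)^{2·6·1}·(-1)^6·(-1)^2 = +1.
v=31: a=31^3·(≡21), b=31^5·(≡19) mod 31; (21|31)=-1, (19|31)=+1; (−1)^{3·5·15}·(-1)^5·(+1)^3 = +1.
Ram(-13702, 1178) = {13, 17}; no ℚ_13-point on the conic.

[13, 17]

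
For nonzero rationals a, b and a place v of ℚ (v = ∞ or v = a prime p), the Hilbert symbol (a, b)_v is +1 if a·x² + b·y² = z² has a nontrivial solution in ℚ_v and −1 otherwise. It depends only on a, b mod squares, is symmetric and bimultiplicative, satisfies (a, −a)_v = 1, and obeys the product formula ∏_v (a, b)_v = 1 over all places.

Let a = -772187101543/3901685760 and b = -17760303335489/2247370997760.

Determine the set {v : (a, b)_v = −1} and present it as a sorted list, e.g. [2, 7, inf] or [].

(a, b) ≡ (-3705, -85215) mod (ℚ^×)²; places V = {2, 3, 5, 7, 11, 13, 17, 19, 23, ∞}.
(a,b)_5: α=-1, u≡1; β=-1, v≡3 (mod 5); (1|5)=+1, (3|5)=-1; sign (−1)^0·+1^-1·-1^-1 = -1.
(a,b)_19: α=1, u≡10; β=1, v≡13 (mod 19); (10|19)=-1, (13|19)=-1; sign (−1)^1·-1^1·-1^1 = -1.
(a,b)_23: α=2, u≡19; β=3, v≡19 (mod 23); (19|23)=-1, (19|23)=-1; sign (−1)^0·-1^3·-1^2 = -1.
(a,b)_11: α=2, u≡10; β=2, v≡8 (mod 11); (10|11)=-1, (8|11)=-1; sign (−1)^0·-1^2·-1^2 = +1.
(a,b)_13: α=3, u≡12; β=3, v≡4 (mod 13); (12|13)=+1, (4|13)=+1; sign (−1)^0·+1^3·+1^3 = +1.
(a,b)_3: α=-5, u≡1; β=-7, v≡2 (mod 3); (1|3)=+1, (2|3)=-1; sign (−1)^1·+1^-7·-1^-5 = +1.
(a,b)_7: α=-2, u≡3; β=-2, v≡3 (mod 7); (3|7)=-1, (3|7)=-1; sign (−1)^0·-1^-2·-1^-2 = +1.
(a,b)_2: α=-16, β=-22; u≡7, v≡1 (mod 8); ε(u)ε(v)=1·0, αω(v)=-16·0, βω(u)=-22·0; sum ≡ 0  ⇒  +1.
(a,b)_∞: sgn(-3705)=−, sgn(-85215)=−, so -1.
(a,b)_17: α=2, u≡2; β=2, v≡11 (mod 17); (2|17)=+1, (11|17)=-1; sign (−1)^0·+1^2·-1^2 = +1.
(-3705, -85215 / ℚ) ramifies at {5, 19, 23, ∞}: a division algebra.

[5, 19, 23, inf]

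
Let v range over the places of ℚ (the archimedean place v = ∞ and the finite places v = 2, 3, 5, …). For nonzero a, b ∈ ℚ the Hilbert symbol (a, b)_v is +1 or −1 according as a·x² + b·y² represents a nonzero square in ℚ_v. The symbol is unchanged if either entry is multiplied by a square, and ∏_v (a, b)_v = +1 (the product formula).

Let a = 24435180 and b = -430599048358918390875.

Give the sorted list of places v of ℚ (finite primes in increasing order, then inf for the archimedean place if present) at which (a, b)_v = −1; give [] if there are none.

[5, 7, 11, 41]

Mod squares: a ≡ 678755, b ≡ -11538835. Check v ∈ {∞, 2, 3, 5, 7, 11, 17, 41, 43}.
v=∞: 678755 > 0 and -11538835 < 0  ⇒  (a,b)_∞ = +1.
v=11: a=11^1·(≡7), b=11^3·(≡8) mod 11; (7|11)=-1, (8|11)=-1; (−1)^{1·3·5}·(-1)^3·(-1)^1 = -1.
v=3: a=3^2·(≡2), b=3^4·(≡2) mod 3; (2|3)=-1, (2|3)=-1; (−1)^{2·4·1}·(-1)^4·(-1)^2 = +1.
v=5: a=5^1·(≡1), b=5^3·(≡3) mod 5; (1|5)=+1, (3|5)=-1; (−1)^{1·3·2}·(+1)^3·(-1)^1 = -1.
v=41: a=41^1·(≡4), b=41^3·(≡30) mod 41; (4|41)=+1, (30|41)=-1; (−1)^{1·3·20}·(+1)^3·(-1)^1 = -1.
v=43: a=43^1·(≡15), b=43^3·(≡22) mod 43; (15|43)=+1, (22|43)=-1; (−1)^{1·3·21}·(+1)^3·(-1)^1 = +1.
v=7: a=7^1·(≡1), b=7^3·(≡2) mod 7; (1|7)=+1, (2|7)=+1; (−1)^{1·3·3}·(+1)^3·(+1)^1 = -1.
v=2: v_2(a)=2, v_2(b)=0; units ≡ 3, 5 (mod 8); ε·ε+αω+βω = 1·0+2·1+0·1 ≡ 0  ⇒  (a,b)_2 = +1.
v=17: a=17^0·(≡9), b=17^1·(≡16) mod 17; (9|17)=+1, (16|17)=+1; (−1)^{0·1·8}·(+1)^1·(+1)^0 = +1.
Ram(678755, -11538835) = {5, 7, 11, 41}; no ℚ_5-point on the conic.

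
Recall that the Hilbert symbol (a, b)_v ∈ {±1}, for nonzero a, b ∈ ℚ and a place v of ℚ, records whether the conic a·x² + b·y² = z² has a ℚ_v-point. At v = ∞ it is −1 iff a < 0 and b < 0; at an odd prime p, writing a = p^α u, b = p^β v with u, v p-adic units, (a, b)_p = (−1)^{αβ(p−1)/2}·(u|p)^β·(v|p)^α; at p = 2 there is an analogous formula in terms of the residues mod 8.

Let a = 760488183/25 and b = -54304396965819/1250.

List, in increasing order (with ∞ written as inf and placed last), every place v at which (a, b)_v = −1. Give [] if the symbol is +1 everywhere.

(a, b) ≡ (663, -182) mod (ℚ^×)²; places V = {2, 3, 5, 7, 11, 13, 17, ∞}.
(a,b)_11: α=0, u≡5; β=2, v≡4 (mod 11); (5|11)=+1, (4|11)=+1; sign (−1)^0·+1^2·+1^0 = +1.
(a,b)_2: α=0, β=-1; u≡7, v≡5 (mod 8); ε(u)ε(v)=1·0, αω(v)=0·1, βω(u)=-1·0; sum ≡ 0  ⇒  +1.
(a,b)_∞: sgn(663)=+, sgn(-182)=−, so +1.
(a,b)_17: α=3, u≡5; β=4, v≡12 (mod 17); (5|17)=-1, (12|17)=-1; sign (−1)^0·-1^4·-1^3 = -1.
(a,b)_3: α=5, u≡2; β=10, v≡1 (mod 3); (2|3)=-1, (1|3)=+1; sign (−1)^0·-1^10·+1^5 = +1.
(a,b)_13: α=1, u≡12; β=1, v≡12 (mod 13); (12|13)=+1, (12|13)=+1; sign (−1)^0·+1^1·+1^1 = +1.
(a,b)_5: α=-2, u≡3; β=-4, v≡3 (mod 5); (3|5)=-1, (3|5)=-1; sign (−1)^0·-1^-4·-1^-2 = +1.
(a,b)_7: α=2, u≡3; β=1, v≡1 (mod 7); (3|7)=-1, (1|7)=+1; sign (−1)^0·-1^1·+1^2 = -1.
Ram(663, -182) = {7, 17}; no ℚ_7-point on the conic.

[7, 17]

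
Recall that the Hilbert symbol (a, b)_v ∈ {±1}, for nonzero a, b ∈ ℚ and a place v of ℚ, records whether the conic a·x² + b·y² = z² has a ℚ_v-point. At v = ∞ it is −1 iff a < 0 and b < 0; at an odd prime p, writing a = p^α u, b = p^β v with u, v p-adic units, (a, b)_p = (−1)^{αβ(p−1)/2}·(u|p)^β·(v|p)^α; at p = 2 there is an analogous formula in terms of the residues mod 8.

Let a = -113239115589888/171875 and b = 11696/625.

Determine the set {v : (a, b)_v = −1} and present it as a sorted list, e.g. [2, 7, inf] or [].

Mod squares: a ≡ -1011747, b ≡ 731. Check v ∈ {∞, 2, 3, 5, 11, 17, 23, 31, 43}.
v=11: a=11^-1·(≡4), b=11^0·(≡4) mod 11; (4|11)=+1, (4|11)=+1; (−1)^{-1·0·5}·(+1)^0·(+1)^-1 = +1.
v=43: a=43^3·(≡35), b=43^1·(≡38) mod 43; (35|43)=+1, (38|43)=+1; (−1)^{3·1·21}·(+1)^1·(+1)^3 = -1.
v=∞: -1011747 < 0 and 731 > 0  ⇒  (a,b)_∞ = +1.
v=2: v_2(a)=8, v_2(b)=4; units ≡ 5, 3 (mod 8); ε·ε+αω+βω = 0·1+8·1+4·1 ≡ 0  ⇒  (a,b)_2 = +1.
v=5: a=5^-6·(≡2), b=5^-4·(≡1) mod 5; (2|5)=-1, (1|5)=+1; (−1)^{-6·-4·2}·(-1)^-4·(+1)^-6 = +1.
v=17: a=17^2·(≡13), b=17^1·(≡15) mod 17; (13|17)=+1, (15|17)=+1; (−1)^{2·1·8}·(+1)^1·(+1)^2 = +1.
v=23: a=23^1·(≡17), b=23^0·(≡3) mod 23; (17|23)=-1, (3|23)=+1; (−1)^{1·0·11}·(-1)^0·(+1)^1 = +1.
v=3: a=3^3·(≡2), b=3^0·(≡2) mod 3; (2|3)=-1, (2|3)=-1; (−1)^{3·0·1}·(-1)^0·(-1)^3 = -1.
v=31: a=31^1·(≡30), b=31^0·(≡8) mod 31; (30|31)=-1, (8|31)=+1; (−1)^{1·0·15}·(-1)^0·(+1)^1 = +1.
(-1011747, 731 / ℚ) ramifies at {3, 43}: a division algebra.

[3, 43]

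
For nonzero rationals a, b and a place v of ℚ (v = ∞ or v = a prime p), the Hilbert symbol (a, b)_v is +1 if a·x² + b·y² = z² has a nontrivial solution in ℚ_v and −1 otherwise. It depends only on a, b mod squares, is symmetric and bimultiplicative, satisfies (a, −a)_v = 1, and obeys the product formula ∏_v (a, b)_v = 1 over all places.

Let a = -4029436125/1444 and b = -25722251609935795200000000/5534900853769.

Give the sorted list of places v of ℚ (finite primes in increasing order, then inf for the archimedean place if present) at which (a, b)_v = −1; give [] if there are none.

(a, b) ≡ (-16445, -13) mod (ℚ^×)²; places V = {2, 3, 5, 7, 11, 13, 19, 23, ∞}.
(a,b)_11: α=3, u≡4; β=4, v≡9 (mod 11); (4|11)=+1, (9|11)=+1; sign (−1)^0·+1^4·+1^3 = +1.
(a,b)_19: α=-2, u≡7; β=-6, v≡9 (mod 19); (7|19)=+1, (9|19)=+1; sign (−1)^0·+1^-6·+1^-2 = +1.
(a,b)_7: α=0, u≡3; β=-6, v≡1 (mod 7); (3|7)=-1, (1|7)=+1; sign (−1)^0·-1^-6·+1^0 = +1.
(a,b)_23: α=1, u≡7; β=2, v≡7 (mod 23); (7|23)=-1, (7|23)=-1; sign (−1)^0·-1^2·-1^1 = -1.
(a,b)_2: α=-2, β=16; u≡3, v≡3 (mod 8); ε(u)ε(v)=1·1, αω(v)=-2·1, βω(u)=16·1; sum ≡ 1  ⇒  -1.
(a,b)_5: α=3, u≡4; β=8, v≡2 (mod 5); (4|5)=+1, (2|5)=-1; sign (−1)^0·+1^8·-1^3 = -1.
(a,b)_∞: sgn(-16445)=−, sgn(-13)=−, so -1.
(a,b)_3: α=4, u≡1; β=10, v≡2 (mod 3); (1|3)=+1, (2|3)=-1; sign (−1)^0·+1^10·-1^4 = +1.
(a,b)_13: α=1, u≡9; β=3, v≡4 (mod 13); (9|13)=+1, (4|13)=+1; sign (−1)^0·+1^3·+1^1 = +1.
(-16445, -13 / ℚ) ramifies at {2, 5, 23, ∞}: a division algebra.

[2, 5, 23, inf]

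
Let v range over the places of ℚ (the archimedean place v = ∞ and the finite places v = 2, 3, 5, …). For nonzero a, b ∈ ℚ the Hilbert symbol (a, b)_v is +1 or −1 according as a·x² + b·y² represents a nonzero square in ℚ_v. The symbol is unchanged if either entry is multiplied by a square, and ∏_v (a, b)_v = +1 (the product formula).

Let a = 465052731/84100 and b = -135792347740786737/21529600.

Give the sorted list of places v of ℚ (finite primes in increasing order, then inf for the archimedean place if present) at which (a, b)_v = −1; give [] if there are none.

[2, 3, 7, 31]

Mod squares: a ≡ 13299, b ≡ -217. Check v ∈ {∞, 2, 3, 5, 7, 11, 13, 17, 19, 29, 31}.
v=31: a=31^1·(≡12), b=31^3·(≡11) mod 31; (12|31)=-1, (11|31)=-1; (−1)^{1·3·15}·(-1)^3·(-1)^1 = -1.
v=2: v_2(a)=-2, v_2(b)=-10; units ≡ 3, 7 (mod 8); ε·ε+αω+βω = 1·1+-2·0+-10·1 ≡ 1  ⇒  (a,b)_2 = -1.
v=11: a=11^3·(≡6), b=11^4·(≡5) mod 11; (6|11)=-1, (5|11)=+1; (−1)^{3·4·5}·(-1)^4·(+1)^3 = +1.
v=19: a=19^0·(≡8), b=19^2·(≡11) mod 19; (8|19)=-1, (11|19)=+1; (−1)^{0·2·9}·(-1)^2·(+1)^0 = +1.
v=3: a=3^1·(≡2), b=3^6·(≡2) mod 3; (2|3)=-1, (2|3)=-1; (−1)^{1·6·1}·(-1)^6·(-1)^1 = -1.
v=7: a=7^0·(≡5), b=7^1·(≡2) mod 7; (5|7)=-1, (2|7)=+1; (−1)^{0·1·3}·(-1)^1·(+1)^0 = -1.
v=5: a=5^-2·(≡4), b=5^-2·(≡2) mod 5; (4|5)=+1, (2|5)=-1; (−1)^{-2·-2·2}·(+1)^-2·(-1)^-2 = +1.
v=17: a=17^2·(≡10), b=17^0·(≡13) mod 17; (10|17)=-1, (13|17)=+1; (−1)^{2·0·8}·(-1)^0·(+1)^2 = +1.
v=13: a=13^1·(≡10), b=13^2·(≡10) mod 13; (10|13)=+1, (10|13)=+1; (−1)^{1·2·6}·(+1)^2·(+1)^1 = +1.
v=∞: 13299 > 0 and -217 < 0  ⇒  (a,b)_∞ = +1.
v=29: a=29^-2·(≡18), b=29^-2·(≡26) mod 29; (18|29)=-1, (26|29)=-1; (−1)^{-2·-2·14}·(-1)^-2·(-1)^-2 = +1.
Ram(13299, -217) = {2, 3, 7, 31}; no ℚ_2-point on the conic.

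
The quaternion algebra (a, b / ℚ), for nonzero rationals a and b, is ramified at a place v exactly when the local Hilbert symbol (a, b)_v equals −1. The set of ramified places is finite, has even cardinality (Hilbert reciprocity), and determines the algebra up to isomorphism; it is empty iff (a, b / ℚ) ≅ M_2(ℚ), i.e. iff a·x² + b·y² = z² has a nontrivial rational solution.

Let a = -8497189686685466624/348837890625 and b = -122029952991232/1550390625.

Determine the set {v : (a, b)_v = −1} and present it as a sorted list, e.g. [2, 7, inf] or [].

[2, inf]

(a, b) ≡ (-221, -13) mod (ℚ^×)²; places V = {2, 3, 5, 7, 11, 13, 17, ∞}.
(a,b)_5: α=-10, u≡1; β=-8, v≡2 (mod 5); (1|5)=+1, (2|5)=-1; sign (−1)^0·+1^-8·-1^-10 = +1.
(a,b)_7: α=-2, u≡5; β=-2, v≡4 (mod 7); (5|7)=-1, (4|7)=+1; sign (−1)^0·-1^-2·+1^-2 = +1.
(a,b)_11: α=2, u≡2; β=2, v≡5 (mod 11); (2|11)=-1, (5|11)=+1; sign (−1)^0·-1^2·+1^2 = +1.
(a,b)_3: α=-6, u≡1; β=-4, v≡2 (mod 3); (1|3)=+1, (2|3)=-1; sign (−1)^0·+1^-4·-1^-6 = +1.
(a,b)_17: α=3, u≡4; β=2, v≡1 (mod 17); (4|17)=+1, (1|17)=+1; sign (−1)^0·+1^2·+1^3 = +1.
(a,b)_2: α=40, β=28; u≡3, v≡3 (mod 8); ε(u)ε(v)=1·1, αω(v)=40·1, βω(u)=28·1; sum ≡ 1  ⇒  -1.
(a,b)_∞: sgn(-221)=−, sgn(-13)=−, so -1.
(a,b)_13: α=1, u≡4; β=1, v≡4 (mod 13); (4|13)=+1, (4|13)=+1; sign (−1)^0·+1^1·+1^1 = +1.
Ram(-221, -13) = {2, ∞}; no ℚ_2-point on the conic.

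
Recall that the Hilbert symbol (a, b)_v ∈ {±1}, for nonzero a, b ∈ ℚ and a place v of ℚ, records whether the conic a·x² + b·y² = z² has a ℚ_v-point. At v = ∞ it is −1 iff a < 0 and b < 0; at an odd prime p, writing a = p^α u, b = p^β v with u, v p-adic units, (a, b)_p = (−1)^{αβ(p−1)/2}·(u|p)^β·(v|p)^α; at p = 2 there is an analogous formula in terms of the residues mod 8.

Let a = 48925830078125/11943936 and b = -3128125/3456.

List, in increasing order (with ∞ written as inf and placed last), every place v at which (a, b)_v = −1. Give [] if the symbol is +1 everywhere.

(a, b) ≡ (5, -30030) mod (ℚ^×)²; places V = {2, 3, 5, 7, 11, 13, ∞}.
(a,b)_∞: sgn(5)=+, sgn(-30030)=−, so +1.
(a,b)_3: α=-6, u≡2; β=-3, v≡1 (mod 3); (2|3)=-1, (1|3)=+1; sign (−1)^0·-1^-3·+1^-6 = -1.
(a,b)_5: α=11, u≡1; β=5, v≡4 (mod 5); (1|5)=+1, (4|5)=+1; sign (−1)^0·+1^5·+1^11 = +1.
(a,b)_7: α=2, u≡5; β=1, v≡1 (mod 7); (5|7)=-1, (1|7)=+1; sign (−1)^0·-1^1·+1^2 = -1.
(a,b)_13: α=2, u≡2; β=1, v≡4 (mod 13); (2|13)=-1, (4|13)=+1; sign (−1)^0·-1^1·+1^2 = -1.
(a,b)_2: α=-14, β=-7; u≡5, v≡1 (mod 8); ε(u)ε(v)=0·0, αω(v)=-14·0, βω(u)=-7·1; sum ≡ 1  ⇒  -1.
(a,b)_11: α=2, u≡3; β=1, v≡4 (mod 11); (3|11)=+1, (4|11)=+1; sign (−1)^0·+1^1·+1^2 = +1.
(5, -30030 / ℚ) ramifies at {2, 3, 7, 13}: a division algebra.

[2, 3, 7, 13]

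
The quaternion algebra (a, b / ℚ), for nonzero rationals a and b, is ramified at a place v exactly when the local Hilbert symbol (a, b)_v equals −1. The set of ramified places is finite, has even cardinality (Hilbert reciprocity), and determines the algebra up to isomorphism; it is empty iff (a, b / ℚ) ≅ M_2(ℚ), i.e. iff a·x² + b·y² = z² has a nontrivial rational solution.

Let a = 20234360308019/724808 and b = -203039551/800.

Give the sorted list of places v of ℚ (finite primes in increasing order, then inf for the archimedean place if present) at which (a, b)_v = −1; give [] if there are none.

(a, b) ≡ (22, -4862) mod (ℚ^×)²; places V = {2, 5, 7, 11, 13, 17, 19, 43, ∞}.
(a,b)_5: α=0, u≡3; β=-2, v≡2 (mod 5); (3|5)=-1, (2|5)=-1; sign (−1)^0·-1^-2·-1^0 = +1.
(a,b)_43: α=-2, u≡27; β=0, v≡38 (mod 43); (27|43)=-1, (38|43)=+1; sign (−1)^0·-1^0·+1^-2 = +1.
(a,b)_7: α=-2, u≡4; β=0, v≡3 (mod 7); (4|7)=+1, (3|7)=-1; sign (−1)^0·+1^0·-1^-2 = +1.
(a,b)_19: α=4, u≡12; β=0, v≡8 (mod 19); (12|19)=-1, (8|19)=-1; sign (−1)^0·-1^0·-1^4 = +1.
(a,b)_13: α=2, u≡12; β=1, v≡1 (mod 13); (12|13)=+1, (1|13)=+1; sign (−1)^0·+1^1·+1^2 = +1.
(a,b)_2: α=-3, β=-5; u≡3, v≡1 (mod 8); ε(u)ε(v)=1·0, αω(v)=-3·0, βω(u)=-5·1; sum ≡ 1  ⇒  -1.
(a,b)_17: α=4, u≡10; β=5, v≡10 (mod 17); (10|17)=-1, (10|17)=-1; sign (−1)^0·-1^5·-1^4 = -1.
(a,b)_∞: sgn(22)=+, sgn(-4862)=−, so +1.
(a,b)_11: α=1, u≡8; β=1, v≡3 (mod 11); (8|11)=-1, (3|11)=+1; sign (−1)^1·-1^1·+1^1 = +1.
(22, -4862 / ℚ) ramifies at {2, 17}: a division algebra.

[2, 17]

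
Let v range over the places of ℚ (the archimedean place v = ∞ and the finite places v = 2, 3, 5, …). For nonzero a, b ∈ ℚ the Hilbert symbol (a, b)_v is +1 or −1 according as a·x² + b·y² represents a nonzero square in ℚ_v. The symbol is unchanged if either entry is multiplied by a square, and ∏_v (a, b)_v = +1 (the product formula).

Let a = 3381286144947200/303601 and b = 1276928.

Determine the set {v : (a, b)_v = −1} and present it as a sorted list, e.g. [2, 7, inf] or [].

(a, b) ≡ (1517, 1247) mod (ℚ^×)²; places V = {2, 5, 7, 19, 29, 31, 37, 41, 43, ∞}.
(a,b)_19: α=-2, u≡6; β=0, v≡14 (mod 19); (6|19)=+1, (14|19)=-1; sign (−1)^0·+1^0·-1^-2 = +1.
(a,b)_29: α=-2, u≡28; β=1, v≡10 (mod 29); (28|29)=+1, (10|29)=-1; sign (−1)^0·+1^1·-1^-2 = +1.
(a,b)_5: α=2, u≡3; β=0, v≡3 (mod 5); (3|5)=-1, (3|5)=-1; sign (−1)^0·-1^0·-1^2 = +1.
(a,b)_41: α=1, u≡32; β=0, v≡24 (mod 41); (32|41)=+1, (24|41)=-1; sign (−1)^0·+1^0·-1^1 = -1.
(a,b)_31: α=2, u≡23; β=0, v≡7 (mod 31); (23|31)=-1, (7|31)=+1; sign (−1)^0·-1^0·+1^2 = +1.
(a,b)_2: α=10, β=10; u≡5, v≡7 (mod 8); ε(u)ε(v)=0·1, αω(v)=10·0, βω(u)=10·1; sum ≡ 0  ⇒  +1.
(a,b)_∞: sgn(1517)=+, sgn(1247)=+, so +1.
(a,b)_43: α=2, u≡22; β=1, v≡26 (mod 43); (22|43)=-1, (26|43)=-1; sign (−1)^0·-1^1·-1^2 = -1.
(a,b)_37: α=1, u≡25; β=0, v≡21 (mod 37); (25|37)=+1, (21|37)=+1; sign (−1)^0·+1^0·+1^1 = +1.
(a,b)_7: α=2, u≡6; β=0, v≡2 (mod 7); (6|7)=-1, (2|7)=+1; sign (−1)^0·-1^0·+1^2 = +1.
Ram(1517, 1247) = {41, 43}; no ℚ_41-point on the conic.

[41, 43]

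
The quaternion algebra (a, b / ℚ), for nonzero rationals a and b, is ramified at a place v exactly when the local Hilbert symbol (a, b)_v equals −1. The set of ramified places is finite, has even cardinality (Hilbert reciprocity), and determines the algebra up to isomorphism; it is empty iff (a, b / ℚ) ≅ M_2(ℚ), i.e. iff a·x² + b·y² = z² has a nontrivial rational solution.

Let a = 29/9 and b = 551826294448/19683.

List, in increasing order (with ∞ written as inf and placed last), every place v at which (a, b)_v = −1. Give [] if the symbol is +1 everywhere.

[3, 31]

Mod squares: a ≡ 29, b ≡ 1209. Check v ∈ {∞, 2, 3, 11, 13, 29, 31}.
v=11: a=11^0·(≡2), b=11^2·(≡7) mod 11; (2|11)=-1, (7|11)=-1; (−1)^{0·2·5}·(-1)^2·(-1)^0 = +1.
v=29: a=29^1·(≡13), b=29^4·(≡1) mod 29; (13|29)=+1, (1|29)=+1; (−1)^{1·4·14}·(+1)^4·(+1)^1 = +1.
v=∞: 29 > 0 and 1209 > 0  ⇒  (a,b)_∞ = +1.
v=2: v_2(a)=0, v_2(b)=4; units ≡ 5, 1 (mod 8); ε·ε+αω+βω = 0·0+0·0+4·1 ≡ 0  ⇒  (a,b)_2 = +1.
v=3: a=3^-2·(≡2), b=3^-9·(≡1) mod 3; (2|3)=-1, (1|3)=+1; (−1)^{-2·-9·1}·(-1)^-9·(+1)^-2 = -1.
v=13: a=13^0·(≡9), b=13^1·(≡11) mod 13; (9|13)=+1, (11|13)=-1; (−1)^{0·1·6}·(+1)^1·(-1)^0 = +1.
v=31: a=31^0·(≡17), b=31^1·(≡1) mod 31; (17|31)=-1, (1|31)=+1; (−1)^{0·1·15}·(-1)^1·(+1)^0 = -1.
Ram(29, 1209) = {3, 31}; no ℚ_3-point on the conic.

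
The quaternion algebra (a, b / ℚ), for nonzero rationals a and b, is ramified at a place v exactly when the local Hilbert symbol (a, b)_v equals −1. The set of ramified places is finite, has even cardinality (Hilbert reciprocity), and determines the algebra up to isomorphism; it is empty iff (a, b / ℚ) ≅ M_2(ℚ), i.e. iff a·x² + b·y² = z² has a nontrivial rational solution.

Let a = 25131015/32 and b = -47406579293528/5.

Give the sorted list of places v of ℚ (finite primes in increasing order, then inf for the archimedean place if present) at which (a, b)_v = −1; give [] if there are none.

[5, 7, 13, 17]

Mod squares: a ≡ 15470, b ≡ -190. Check v ∈ {∞, 2, 3, 5, 7, 13, 17, 19}.
v=∞: 15470 > 0 and -190 < 0  ⇒  (a,b)_∞ = +1.
v=17: a=17^1·(≡4), b=17^2·(≡3) mod 17; (4|17)=+1, (3|17)=-1; (−1)^{1·2·8}·(+1)^2·(-1)^1 = -1.
v=13: a=13^1·(≡7), b=13^2·(≡8) mod 13; (7|13)=-1, (8|13)=-1; (−1)^{1·2·6}·(-1)^2·(-1)^1 = -1.
v=3: a=3^2·(≡2), b=3^0·(≡2) mod 3; (2|3)=-1, (2|3)=-1; (−1)^{2·0·1}·(-1)^0·(-1)^2 = +1.
v=7: a=7^1·(≡5), b=7^2·(≡3) mod 7; (5|7)=-1, (3|7)=-1; (−1)^{1·2·3}·(-1)^2·(-1)^1 = -1.
v=5: a=5^1·(≡4), b=5^-1·(≡2) mod 5; (4|5)=+1, (2|5)=-1; (−1)^{1·-1·2}·(+1)^-1·(-1)^1 = -1.
v=2: v_2(a)=-5, v_2(b)=3; units ≡ 7, 1 (mod 8); ε·ε+αω+βω = 1·0+-5·0+3·0 ≡ 0  ⇒  (a,b)_2 = +1.
v=19: a=19^2·(≡16), b=19^5·(≡4) mod 19; (16|19)=+1, (4|19)=+1; (−1)^{2·5·9}·(+1)^5·(+1)^2 = +1.
(15470, -190 / ℚ) ramifies at {5, 7, 13, 17}: a division algebra.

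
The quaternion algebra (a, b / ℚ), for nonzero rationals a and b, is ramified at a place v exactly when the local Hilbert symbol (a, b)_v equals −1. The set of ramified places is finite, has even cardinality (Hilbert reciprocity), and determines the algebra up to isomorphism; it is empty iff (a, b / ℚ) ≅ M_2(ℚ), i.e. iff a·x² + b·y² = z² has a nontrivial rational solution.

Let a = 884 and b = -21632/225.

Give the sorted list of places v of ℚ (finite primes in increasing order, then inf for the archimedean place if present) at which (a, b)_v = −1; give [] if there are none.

(a, b) ≡ (221, -2) mod (ℚ^×)²; places V = {2, 3, 5, 13, 17, ∞}.
(a,b)_3: α=0, u≡2; β=-2, v≡1 (mod 3); (2|3)=-1, (1|3)=+1; sign (−1)^0·-1^-2·+1^0 = +1.
(a,b)_17: α=1, u≡1; β=0, v≡15 (mod 17); (1|17)=+1, (15|17)=+1; sign (−1)^0·+1^0·+1^1 = +1.
(a,b)_13: α=1, u≡3; β=2, v≡7 (mod 13); (3|13)=+1, (7|13)=-1; sign (−1)^0·+1^2·-1^1 = -1.
(a,b)_5: α=0, u≡4; β=-2, v≡2 (mod 5); (4|5)=+1, (2|5)=-1; sign (−1)^0·+1^-2·-1^0 = +1.
(a,b)_∞: sgn(221)=+, sgn(-2)=−, so +1.
(a,b)_2: α=2, β=7; u≡5, v≡7 (mod 8); ε(u)ε(v)=0·1, αω(v)=2·0, βω(u)=7·1; sum ≡ 1  ⇒  -1.
Ram(221, -2) = {2, 13}; no ℚ_2-point on the conic.

[2, 13]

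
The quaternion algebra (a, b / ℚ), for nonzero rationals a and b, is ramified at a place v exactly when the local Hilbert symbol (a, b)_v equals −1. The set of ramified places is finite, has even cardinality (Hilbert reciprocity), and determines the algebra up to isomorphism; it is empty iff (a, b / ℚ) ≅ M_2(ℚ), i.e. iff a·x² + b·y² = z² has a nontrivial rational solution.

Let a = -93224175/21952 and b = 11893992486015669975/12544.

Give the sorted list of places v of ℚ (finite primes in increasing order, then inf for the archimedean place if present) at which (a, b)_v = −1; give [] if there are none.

(a, b) ≡ (-90321, 81719) mod (ℚ^×)²; places V = {2, 3, 5, 7, 11, 17, 19, 23, ∞}.
(a,b)_3: α=1, u≡1; β=2, v≡2 (mod 3); (1|3)=+1, (2|3)=-1; sign (−1)^0·+1^2·-1^1 = -1.
(a,b)_∞: sgn(-90321)=−, sgn(81719)=+, so +1.
(a,b)_7: α=-3, u≡5; β=-2, v≡2 (mod 7); (5|7)=-1, (2|7)=+1; sign (−1)^0·-1^-2·+1^-3 = +1.
(a,b)_23: α=1, u≡18; β=3, v≡11 (mod 23); (18|23)=+1, (11|23)=-1; sign (−1)^1·+1^3·-1^1 = +1.
(a,b)_2: α=-6, β=-8; u≡7, v≡7 (mod 8); ε(u)ε(v)=1·1, αω(v)=-6·0, βω(u)=-8·0; sum ≡ 1  ⇒  -1.
(a,b)_17: α=3, u≡13; β=5, v≡13 (mod 17); (13|17)=+1, (13|17)=+1; sign (−1)^0·+1^5·+1^3 = +1.
(a,b)_5: α=2, u≡4; β=2, v≡1 (mod 5); (4|5)=+1, (1|5)=+1; sign (−1)^0·+1^2·+1^2 = +1.
(a,b)_11: α=1, u≡2; β=5, v≡1 (mod 11); (2|11)=-1, (1|11)=+1; sign (−1)^1·-1^5·+1^1 = +1.
(a,b)_19: α=0, u≡4; β=1, v≡17 (mod 19); (4|19)=+1, (17|19)=+1; sign (−1)^0·+1^1·+1^0 = +1.
Ram(-90321, 81719) = {2, 3}; no ℚ_2-point on the conic.

[2, 3]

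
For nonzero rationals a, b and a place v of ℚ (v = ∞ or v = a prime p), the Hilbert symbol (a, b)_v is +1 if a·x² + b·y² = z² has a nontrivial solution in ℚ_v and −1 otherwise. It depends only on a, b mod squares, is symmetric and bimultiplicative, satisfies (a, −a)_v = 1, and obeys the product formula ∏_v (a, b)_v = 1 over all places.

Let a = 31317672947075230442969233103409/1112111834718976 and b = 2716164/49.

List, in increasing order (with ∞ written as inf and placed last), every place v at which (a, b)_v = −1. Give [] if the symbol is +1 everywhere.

[3, 7, 17, 19]

Mod squares: a ≡ 88179, b ≡ 209. Check v ∈ {∞, 2, 3, 7, 11, 13, 17, 19, 29}.
v=11: a=11^8·(≡5), b=11^1·(≡8) mod 11; (5|11)=+1, (8|11)=-1; (−1)^{8·1·5}·(+1)^1·(-1)^8 = +1.
v=29: a=29^2·(≡2), b=29^0·(≡7) mod 29; (2|29)=-1, (7|29)=+1; (−1)^{2·0·14}·(-1)^0·(+1)^2 = +1.
v=3: a=3^5·(≡2), b=3^2·(≡2) mod 3; (2|3)=-1, (2|3)=-1; (−1)^{5·2·1}·(-1)^2·(-1)^5 = -1.
v=19: a=19^13·(≡9), b=19^3·(≡17) mod 19; (9|19)=+1, (17|19)=+1; (−1)^{13·3·9}·(+1)^3·(+1)^13 = -1.
v=2: v_2(a)=-8, v_2(b)=2; units ≡ 3, 1 (mod 8); ε·ε+αω+βω = 1·0+-8·0+2·1 ≡ 0  ⇒  (a,b)_2 = +1.
v=7: a=7^-11·(≡1), b=7^-2·(≡3) mod 7; (1|7)=+1, (3|7)=-1; (−1)^{-11·-2·3}·(+1)^-2·(-1)^-11 = -1.
v=∞: 88179 > 0 and 209 > 0  ⇒  (a,b)_∞ = +1.
v=17: a=17^1·(≡16), b=17^0·(≡14) mod 17; (16|17)=+1, (14|17)=-1; (−1)^{1·0·8}·(+1)^0·(-1)^1 = -1.
v=13: a=13^-3·(≡10), b=13^0·(≡10) mod 13; (10|13)=+1, (10|13)=+1; (−1)^{-3·0·6}·(+1)^0·(+1)^-3 = +1.
|Ram(88179, 209)| = 4, even; anisotropic at {3, 7, 17, 19}.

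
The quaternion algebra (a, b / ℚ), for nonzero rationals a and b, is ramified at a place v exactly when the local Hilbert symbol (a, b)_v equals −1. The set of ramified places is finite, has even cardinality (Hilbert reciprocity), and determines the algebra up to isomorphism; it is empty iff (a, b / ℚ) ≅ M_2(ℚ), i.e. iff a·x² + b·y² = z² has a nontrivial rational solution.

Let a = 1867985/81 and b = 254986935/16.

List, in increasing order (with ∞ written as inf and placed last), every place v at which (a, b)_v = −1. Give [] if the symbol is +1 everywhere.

(a, b) ≡ (665, 15) mod (ℚ^×)²; places V = {2, 3, 5, 7, 19, 31, 53, ∞}.
(a,b)_2: α=0, β=-4; u≡1, v≡7 (mod 8); ε(u)ε(v)=0·1, αω(v)=0·0, βω(u)=-4·0; sum ≡ 0  ⇒  +1.
(a,b)_31: α=0, u≡14; β=2, v≡12 (mod 31); (14|31)=+1, (12|31)=-1; sign (−1)^0·+1^2·-1^0 = +1.
(a,b)_3: α=-4, u≡2; β=1, v≡2 (mod 3); (2|3)=-1, (2|3)=-1; sign (−1)^0·-1^1·-1^-4 = -1.
(a,b)_53: α=2, u≡37; β=0, v≡24 (mod 53); (37|53)=+1, (24|53)=+1; sign (−1)^0·+1^0·+1^2 = +1.
(a,b)_5: α=1, u≡2; β=1, v≡2 (mod 5); (2|5)=-1, (2|5)=-1; sign (−1)^0·-1^1·-1^1 = +1.
(a,b)_7: α=1, u≡2; β=2, v≡4 (mod 7); (2|7)=+1, (4|7)=+1; sign (−1)^0·+1^2·+1^1 = +1.
(a,b)_19: α=1, u≡17; β=2, v≡3 (mod 19); (17|19)=+1, (3|19)=-1; sign (−1)^0·+1^2·-1^1 = -1.
(a,b)_∞: sgn(665)=+, sgn(15)=+, so +1.
|Ram(665, 15)| = 2, even; anisotropic at {3, 19}.

[3, 19]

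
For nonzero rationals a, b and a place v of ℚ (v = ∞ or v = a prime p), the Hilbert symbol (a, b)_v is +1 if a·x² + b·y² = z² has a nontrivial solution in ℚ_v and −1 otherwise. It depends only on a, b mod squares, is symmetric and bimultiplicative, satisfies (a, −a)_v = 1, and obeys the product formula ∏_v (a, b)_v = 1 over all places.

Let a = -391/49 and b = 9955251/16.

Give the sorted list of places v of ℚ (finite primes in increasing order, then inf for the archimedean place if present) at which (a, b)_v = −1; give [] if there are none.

Mod squares: a ≡ -391, b ≡ 2091. Check v ∈ {∞, 2, 3, 7, 17, 23, 41}.
v=7: a=7^-2·(≡1), b=7^0·(≡6) mod 7; (1|7)=+1, (6|7)=-1; (−1)^{-2·0·3}·(+1)^0·(-1)^-2 = +1.
v=23: a=23^1·(≡2), b=23^2·(≡19) mod 23; (2|23)=+1, (19|23)=-1; (−1)^{1·2·11}·(+1)^2·(-1)^1 = -1.
v=3: a=3^0·(≡2), b=3^3·(≡1) mod 3; (2|3)=-1, (1|3)=+1; (−1)^{0·3·1}·(-1)^3·(+1)^0 = -1.
v=2: v_2(a)=0, v_2(b)=-4; units ≡ 1, 3 (mod 8); ε·ε+αω+βω = 0·1+0·1+-4·0 ≡ 0  ⇒  (a,b)_2 = +1.
v=41: a=41^0·(≡28), b=41^1·(≡39) mod 41; (28|41)=-1, (39|41)=+1; (−1)^{0·1·20}·(-1)^1·(+1)^0 = -1.
v=17: a=17^1·(≡3), b=17^1·(≡13) mod 17; (3|17)=-1, (13|17)=+1; (−1)^{1·1·8}·(-1)^1·(+1)^1 = -1.
v=∞: -391 < 0 and 2091 > 0  ⇒  (a,b)_∞ = +1.
Ram(-391, 2091) = {3, 17, 23, 41}; no ℚ_3-point on the conic.

[3, 17, 23, 41]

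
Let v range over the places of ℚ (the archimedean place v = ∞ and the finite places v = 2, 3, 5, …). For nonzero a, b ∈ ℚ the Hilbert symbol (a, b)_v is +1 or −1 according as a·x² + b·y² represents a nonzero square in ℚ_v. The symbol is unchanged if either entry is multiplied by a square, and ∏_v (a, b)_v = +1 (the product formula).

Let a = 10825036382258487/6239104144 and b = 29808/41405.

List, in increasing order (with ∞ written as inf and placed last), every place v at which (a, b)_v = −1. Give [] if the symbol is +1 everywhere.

Mod squares: a ≡ 1406703, b ≡ 115. Check v ∈ {∞, 2, 3, 5, 7, 13, 19, 23, 29, 31, 37}.
v=29: a=29^1·(≡3), b=29^0·(≡13) mod 29; (3|29)=-1, (13|29)=+1; (−1)^{1·0·14}·(-1)^0·(+1)^1 = +1.
v=19: a=19^5·(≡3), b=19^0·(≡4) mod 19; (3|19)=-1, (4|19)=+1; (−1)^{5·0·9}·(-1)^0·(+1)^5 = +1.
v=3: a=3^11·(≡1), b=3^4·(≡1) mod 3; (1|3)=+1, (1|3)=+1; (−1)^{11·4·1}·(+1)^4·(+1)^11 = +1.
v=2: v_2(a)=-4, v_2(b)=4; units ≡ 7, 3 (mod 8); ε·ε+αω+βω = 1·1+-4·1+4·0 ≡ 1  ⇒  (a,b)_2 = -1.
v=31: a=31^-2·(≡8), b=31^0·(≡21) mod 31; (8|31)=+1, (21|31)=-1; (−1)^{-2·0·15}·(+1)^0·(-1)^-2 = +1.
v=7: a=7^-4·(≡1), b=7^-2·(≡6) mod 7; (1|7)=+1, (6|7)=-1; (−1)^{-4·-2·3}·(+1)^-2·(-1)^-4 = +1.
v=37: a=37^1·(≡2), b=37^0·(≡30) mod 37; (2|37)=-1, (30|37)=+1; (−1)^{1·0·18}·(-1)^0·(+1)^1 = +1.
v=∞: 1406703 > 0 and 115 > 0  ⇒  (a,b)_∞ = +1.
v=5: a=5^0·(≡3), b=5^-1·(≡3) mod 5; (3|5)=-1, (3|5)=-1; (−1)^{0·-1·2}·(-1)^-1·(-1)^0 = -1.
v=23: a=23^1·(≡18), b=23^1·(≡20) mod 23; (18|23)=+1, (20|23)=-1; (−1)^{1·1·11}·(+1)^1·(-1)^1 = +1.
v=13: a=13^-2·(≡1), b=13^-2·(≡7) mod 13; (1|13)=+1, (7|13)=-1; (−1)^{-2·-2·6}·(+1)^-2·(-1)^-2 = +1.
(1406703, 115 / ℚ) ramifies at {2, 5}: a division algebra.

[2, 5]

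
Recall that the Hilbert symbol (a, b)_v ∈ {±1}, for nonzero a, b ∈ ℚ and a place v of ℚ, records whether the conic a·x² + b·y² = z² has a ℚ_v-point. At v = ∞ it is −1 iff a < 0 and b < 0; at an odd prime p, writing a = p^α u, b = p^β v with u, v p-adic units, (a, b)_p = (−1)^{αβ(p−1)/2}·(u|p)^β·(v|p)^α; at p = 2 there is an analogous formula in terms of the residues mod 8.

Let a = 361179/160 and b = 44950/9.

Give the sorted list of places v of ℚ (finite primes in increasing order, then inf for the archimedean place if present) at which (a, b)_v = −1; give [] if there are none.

[5, 7, 29, 31]

(a, b) ≡ (910, 1798) mod (ℚ^×)²; places V = {2, 3, 5, 7, 13, 29, 31, ∞}.
(a,b)_∞: sgn(910)=+, sgn(1798)=+, so +1.
(a,b)_13: α=1, u≡7; β=0, v≡1 (mod 13); (7|13)=-1, (1|13)=+1; sign (−1)^0·-1^0·+1^1 = +1.
(a,b)_31: α=0, u≡12; β=1, v≡13 (mod 31); (12|31)=-1, (13|31)=-1; sign (−1)^0·-1^1·-1^0 = -1.
(a,b)_29: α=0, u≡26; β=1, v≡24 (mod 29); (26|29)=-1, (24|29)=+1; sign (−1)^0·-1^1·+1^0 = -1.
(a,b)_7: α=3, u≡4; β=0, v≡5 (mod 7); (4|7)=+1, (5|7)=-1; sign (−1)^0·+1^0·-1^3 = -1.
(a,b)_3: α=4, u≡1; β=-2, v≡1 (mod 3); (1|3)=+1, (1|3)=+1; sign (−1)^0·+1^-2·+1^4 = +1.
(a,b)_5: α=-1, u≡2; β=2, v≡2 (mod 5); (2|5)=-1, (2|5)=-1; sign (−1)^0·-1^2·-1^-1 = -1.
(a,b)_2: α=-5, β=1; u≡7, v≡3 (mod 8); ε(u)ε(v)=1·1, αω(v)=-5·1, βω(u)=1·0; sum ≡ 0  ⇒  +1.
Ram(910, 1798) = {5, 7, 29, 31}; no ℚ_5-point on the conic.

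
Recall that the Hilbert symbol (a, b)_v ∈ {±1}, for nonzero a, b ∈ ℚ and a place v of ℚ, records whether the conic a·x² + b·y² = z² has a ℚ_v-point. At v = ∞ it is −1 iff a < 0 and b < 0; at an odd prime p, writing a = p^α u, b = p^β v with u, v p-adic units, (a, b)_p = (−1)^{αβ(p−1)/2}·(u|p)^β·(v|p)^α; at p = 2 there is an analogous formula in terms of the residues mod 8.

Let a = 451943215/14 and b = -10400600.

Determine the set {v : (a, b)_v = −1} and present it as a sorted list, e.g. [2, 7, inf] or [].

[2, 7]

Mod squares: a ≡ 22610, b ≡ -104006. Check v ∈ {∞, 2, 5, 7, 17, 19, 23}.
v=19: a=19^1·(≡18), b=19^1·(≡9) mod 19; (18|19)=-1, (9|19)=+1; (−1)^{1·1·9}·(-1)^1·(+1)^1 = +1.
v=17: a=17^1·(≡15), b=17^1·(≡13) mod 17; (15|17)=+1, (13|17)=+1; (−1)^{1·1·8}·(+1)^1·(+1)^1 = +1.
v=7: a=7^-1·(≡5), b=7^1·(≡6) mod 7; (5|7)=-1, (6|7)=-1; (−1)^{-1·1·3}·(-1)^1·(-1)^-1 = -1.
v=5: a=5^1·(≡2), b=5^2·(≡1) mod 5; (2|5)=-1, (1|5)=+1; (−1)^{1·2·2}·(-1)^2·(+1)^1 = +1.
v=∞: 22610 > 0 and -104006 < 0  ⇒  (a,b)_∞ = +1.
v=2: v_2(a)=-1, v_2(b)=3; units ≡ 1, 5 (mod 8); ε·ε+αω+βω = 0·0+-1·1+3·0 ≡ 1  ⇒  (a,b)_2 = -1.
v=23: a=23^4·(≡2), b=23^1·(≡3) mod 23; (2|23)=+1, (3|23)=+1; (−1)^{4·1·11}·(+1)^1·(+1)^4 = +1.
|Ram(22610, -104006)| = 2, even; anisotropic at {2, 7}.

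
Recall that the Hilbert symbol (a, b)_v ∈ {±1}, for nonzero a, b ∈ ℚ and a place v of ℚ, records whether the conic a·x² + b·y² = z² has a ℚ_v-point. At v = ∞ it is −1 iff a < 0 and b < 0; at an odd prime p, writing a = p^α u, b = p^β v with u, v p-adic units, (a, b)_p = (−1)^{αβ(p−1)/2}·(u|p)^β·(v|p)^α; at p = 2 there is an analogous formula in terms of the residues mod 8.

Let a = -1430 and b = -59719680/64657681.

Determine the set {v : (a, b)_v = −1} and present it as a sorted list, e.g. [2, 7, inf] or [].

(a, b) ≡ (-1430, -5) mod (ℚ^×)²; places V = {2, 3, 5, 11, 13, 17, 43, ∞}.
(a,b)_11: α=1, u≡2; β=-2, v≡8 (mod 11); (2|11)=-1, (8|11)=-1; sign (−1)^0·-1^-2·-1^1 = -1.
(a,b)_17: α=0, u≡15; β=-2, v≡5 (mod 17); (15|17)=+1, (5|17)=-1; sign (−1)^0·+1^-2·-1^0 = +1.
(a,b)_∞: sgn(-1430)=−, sgn(-5)=−, so -1.
(a,b)_13: α=1, u≡7; β=0, v≡11 (mod 13); (7|13)=-1, (11|13)=-1; sign (−1)^0·-1^0·-1^1 = -1.
(a,b)_43: α=0, u≡32; β=-2, v≡1 (mod 43); (32|43)=-1, (1|43)=+1; sign (−1)^0·-1^-2·+1^0 = +1.
(a,b)_5: α=1, u≡4; β=1, v≡4 (mod 5); (4|5)=+1, (4|5)=+1; sign (−1)^0·+1^1·+1^1 = +1.
(a,b)_3: α=0, u≡1; β=6, v≡1 (mod 3); (1|3)=+1, (1|3)=+1; sign (−1)^0·+1^6·+1^0 = +1.
(a,b)_2: α=1, β=14; u≡5, v≡3 (mod 8); ε(u)ε(v)=0·1, αω(v)=1·1, βω(u)=14·1; sum ≡ 1  ⇒  -1.
Ram(-1430, -5) = {2, 11, 13, ∞}; no ℚ_2-point on the conic.

[2, 11, 13, inf]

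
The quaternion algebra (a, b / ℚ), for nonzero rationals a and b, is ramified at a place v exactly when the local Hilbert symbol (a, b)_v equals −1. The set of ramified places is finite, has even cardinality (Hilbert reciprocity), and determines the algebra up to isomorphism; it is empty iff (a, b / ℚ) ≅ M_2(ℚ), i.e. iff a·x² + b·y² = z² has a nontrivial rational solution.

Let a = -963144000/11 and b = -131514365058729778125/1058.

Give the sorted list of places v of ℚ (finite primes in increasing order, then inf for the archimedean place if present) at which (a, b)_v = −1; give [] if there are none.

[13, inf]

(a, b) ≡ (-15015, -10010) mod (ℚ^×)²; places V = {2, 3, 5, 7, 11, 13, 23, 29, ∞}.
(a,b)_5: α=3, u≡3; β=5, v≡2 (mod 5); (3|5)=-1, (2|5)=-1; sign (−1)^0·-1^5·-1^3 = +1.
(a,b)_13: α=1, u≡6; β=5, v≡3 (mod 13); (6|13)=-1, (3|13)=+1; sign (−1)^0·-1^5·+1^1 = -1.
(a,b)_23: α=0, u≡4; β=-2, v≡18 (mod 23); (4|23)=+1, (18|23)=+1; sign (−1)^0·+1^-2·+1^0 = +1.
(a,b)_11: α=-1, u≡6; β=1, v≡9 (mod 11); (6|11)=-1, (9|11)=+1; sign (−1)^1·-1^1·+1^-1 = +1.
(a,b)_∞: sgn(-15015)=−, sgn(-10010)=−, so -1.
(a,b)_7: α=3, u≡2; β=5, v≡5 (mod 7); (2|7)=+1, (5|7)=-1; sign (−1)^1·+1^5·-1^3 = +1.
(a,b)_29: α=0, u≡13; β=2, v≡24 (mod 29); (13|29)=+1, (24|29)=+1; sign (−1)^0·+1^2·+1^0 = +1.
(a,b)_2: α=6, β=-1; u≡1, v≡3 (mod 8); ε(u)ε(v)=0·1, αω(v)=6·1, βω(u)=-1·0; sum ≡ 0  ⇒  +1.
(a,b)_3: α=3, u≡2; β=6, v≡1 (mod 3); (2|3)=-1, (1|3)=+1; sign (−1)^0·-1^6·+1^3 = +1.
|Ram(-15015, -10010)| = 2, even; anisotropic at {13, ∞}.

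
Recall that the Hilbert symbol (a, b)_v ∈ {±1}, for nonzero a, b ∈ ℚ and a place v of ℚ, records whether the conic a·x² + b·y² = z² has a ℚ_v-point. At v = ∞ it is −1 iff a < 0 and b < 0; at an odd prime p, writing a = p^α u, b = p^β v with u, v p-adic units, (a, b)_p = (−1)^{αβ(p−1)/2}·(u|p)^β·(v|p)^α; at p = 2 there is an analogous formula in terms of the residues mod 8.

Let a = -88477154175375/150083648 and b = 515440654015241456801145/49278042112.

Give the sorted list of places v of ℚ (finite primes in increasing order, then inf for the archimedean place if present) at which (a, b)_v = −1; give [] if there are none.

Mod squares: a ≡ -4499495, b ≡ 1885. Check v ∈ {∞, 2, 3, 5, 7, 11, 13, 23, 29, 31, 37, 47}.
v=23: a=23^-2·(≡1), b=23^0·(≡17) mod 23; (1|23)=+1, (17|23)=-1; (−1)^{-2·0·11}·(+1)^0·(-1)^-2 = +1.
v=47: a=47^0·(≡7), b=47^2·(≡5) mod 47; (7|47)=+1, (5|47)=-1; (−1)^{0·2·23}·(+1)^2·(-1)^0 = +1.
v=∞: -4499495 < 0 and 1885 > 0  ⇒  (a,b)_∞ = +1.
v=37: a=37^0·(≡28), b=37^-2·(≡35) mod 37; (28|37)=+1, (35|37)=-1; (−1)^{0·-2·18}·(+1)^-2·(-1)^0 = +1.
v=5: a=5^3·(≡4), b=5^1·(≡2) mod 5; (4|5)=+1, (2|5)=-1; (−1)^{3·1·2}·(+1)^1·(-1)^3 = -1.
v=11: a=11^-1·(≡3), b=11^2·(≡5) mod 11; (3|11)=+1, (5|11)=+1; (−1)^{-1·2·5}·(+1)^2·(+1)^-1 = +1.
v=31: a=31^-1·(≡5), b=31^2·(≡4) mod 31; (5|31)=+1, (4|31)=+1; (−1)^{-1·2·15}·(+1)^2·(+1)^-1 = +1.
v=13: a=13^-1·(≡4), b=13^-3·(≡5) mod 13; (4|13)=+1, (5|13)=-1; (−1)^{-1·-3·6}·(+1)^-3·(-1)^-1 = -1.
v=2: v_2(a)=-6, v_2(b)=-14; units ≡ 1, 5 (mod 8); ε·ε+αω+βω = 0·0+-6·1+-14·0 ≡ 0  ⇒  (a,b)_2 = +1.
v=29: a=29^1·(≡13), b=29^1·(≡22) mod 29; (13|29)=+1, (22|29)=+1; (−1)^{1·1·14}·(+1)^1·(+1)^1 = +1.
v=3: a=3^20·(≡1), b=3^24·(≡1) mod 3; (1|3)=+1, (1|3)=+1; (−1)^{20·24·1}·(+1)^24·(+1)^20 = +1.
v=7: a=7^1·(≡2), b=7^2·(≡2) mod 7; (2|7)=+1, (2|7)=+1; (−1)^{1·2·3}·(+1)^2·(+1)^1 = +1.
(-4499495, 1885 / ℚ) ramifies at {5, 13}: a division algebra.

[5, 13]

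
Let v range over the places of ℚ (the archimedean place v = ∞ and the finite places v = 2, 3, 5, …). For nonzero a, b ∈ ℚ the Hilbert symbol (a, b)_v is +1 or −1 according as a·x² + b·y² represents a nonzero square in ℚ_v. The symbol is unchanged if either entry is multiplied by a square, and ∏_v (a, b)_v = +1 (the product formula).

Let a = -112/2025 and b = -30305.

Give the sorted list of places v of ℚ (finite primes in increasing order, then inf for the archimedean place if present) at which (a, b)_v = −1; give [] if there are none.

Mod squares: a ≡ -7, b ≡ -30305. Check v ∈ {∞, 2, 3, 5, 7, 11, 19, 29}.
v=11: a=11^0·(≡9), b=11^1·(≡6) mod 11; (9|11)=+1, (6|11)=-1; (−1)^{0·1·5}·(+1)^1·(-1)^0 = +1.
v=7: a=7^1·(≡6), b=7^0·(≡5) mod 7; (6|7)=-1, (5|7)=-1; (−1)^{1·0·3}·(-1)^0·(-1)^1 = -1.
v=∞: -7 < 0 and -30305 < 0  ⇒  (a,b)_∞ = -1.
v=2: v_2(a)=4, v_2(b)=0; units ≡ 1, 7 (mod 8); ε·ε+αω+βω = 0·1+4·0+0·0 ≡ 0  ⇒  (a,b)_2 = +1.
v=3: a=3^-4·(≡2), b=3^0·(≡1) mod 3; (2|3)=-1, (1|3)=+1; (−1)^{-4·0·1}·(-1)^0·(+1)^-4 = +1.
v=19: a=19^0·(≡14), b=19^1·(≡1) mod 19; (14|19)=-1, (1|19)=+1; (−1)^{0·1·9}·(-1)^1·(+1)^0 = -1.
v=29: a=29^0·(≡5), b=29^1·(≡28) mod 29; (5|29)=+1, (28|29)=+1; (−1)^{0·1·14}·(+1)^1·(+1)^0 = +1.
v=5: a=5^-2·(≡3), b=5^1·(≡4) mod 5; (3|5)=-1, (4|5)=+1; (−1)^{-2·1·2}·(-1)^1·(+1)^-2 = -1.
|Ram(-7, -30305)| = 4, even; anisotropic at {5, 7, 19, ∞}.

[5, 7, 19, inf]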